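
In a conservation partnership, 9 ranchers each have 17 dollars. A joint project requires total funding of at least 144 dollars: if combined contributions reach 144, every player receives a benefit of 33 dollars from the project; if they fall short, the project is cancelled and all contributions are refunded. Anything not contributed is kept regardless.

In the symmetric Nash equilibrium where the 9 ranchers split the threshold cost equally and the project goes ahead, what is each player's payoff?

34 dollars

Equal share of the threshold: 144/9 = 16.
At this profile no one gains by cutting their contribution: any cut drops the total below 144, the project is cancelled, contributions are refunded, and the deviator ends with 17, which is less than 17 − 16 + 33 = 34. Contributing more than 16 just wastes the excess. So contributing exactly 16 is a best response.
Each player's payoff: 17 − 16 + 33 = 34.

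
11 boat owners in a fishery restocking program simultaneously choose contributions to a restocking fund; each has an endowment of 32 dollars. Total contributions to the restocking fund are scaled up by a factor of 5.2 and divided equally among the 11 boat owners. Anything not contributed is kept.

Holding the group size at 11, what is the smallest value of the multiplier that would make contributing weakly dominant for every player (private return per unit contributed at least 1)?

A contributed unit returns (multiplier)/11 to its contributor.
This reaches 1 exactly when the multiplier is 11.

11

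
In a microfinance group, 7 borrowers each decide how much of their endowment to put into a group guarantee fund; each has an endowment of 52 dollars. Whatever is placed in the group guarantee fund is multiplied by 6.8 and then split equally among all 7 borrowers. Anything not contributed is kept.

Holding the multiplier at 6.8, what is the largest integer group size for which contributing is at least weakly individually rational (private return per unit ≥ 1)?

6

Private return per unit is 6.8/(group size), which is ≥ 1 whenever the group size is ≤ 6.8.
The largest such integer is 6.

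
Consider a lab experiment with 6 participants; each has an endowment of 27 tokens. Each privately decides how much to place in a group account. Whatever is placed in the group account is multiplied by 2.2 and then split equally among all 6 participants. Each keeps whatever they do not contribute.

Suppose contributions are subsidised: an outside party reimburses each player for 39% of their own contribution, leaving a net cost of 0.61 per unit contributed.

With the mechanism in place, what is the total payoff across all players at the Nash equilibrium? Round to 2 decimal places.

162.00 tokens

With the mechanism, a contributed unit returns (2.2/6) / 0.61 = 0.6011 per unit of net cost — still below 1 — so contributing 0 remains dominant for every player.
At the Nash equilibrium no one contributes; group total payoff = 6 × 27 = 162.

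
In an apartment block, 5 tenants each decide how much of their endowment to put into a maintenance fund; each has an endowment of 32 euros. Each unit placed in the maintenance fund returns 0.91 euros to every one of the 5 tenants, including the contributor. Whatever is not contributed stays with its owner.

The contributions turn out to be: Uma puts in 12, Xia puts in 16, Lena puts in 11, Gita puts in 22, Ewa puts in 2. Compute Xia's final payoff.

Total contributed: 12 + 16 + 11 + 22 + 2 = 63.
Each receives 0.91 × 63 = 57.33 from the maintenance fund.
Xia keeps 32 − 16 = 16, so Xia's payoff is 16 + 57.33 = 73.33.

73.33 euros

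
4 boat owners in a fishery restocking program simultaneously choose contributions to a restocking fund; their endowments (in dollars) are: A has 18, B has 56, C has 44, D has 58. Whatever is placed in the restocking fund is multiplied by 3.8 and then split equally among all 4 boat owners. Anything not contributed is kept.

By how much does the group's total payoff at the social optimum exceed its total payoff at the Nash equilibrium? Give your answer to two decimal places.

The private return per contributed unit is 3.8/4 = 0.9500 < 1 for every player regardless of endowment, so the Nash equilibrium is zero contribution and the group total is Σ E_j = 18 + 56 + 44 + 58 = 176.
Each contributed unit returns 3.800 to the group, so the social optimum is full contribution by everyone: group total = 3.800 × 176 = 668.80.
Efficiency loss = (3.800 − 1) × 176 = 492.80.

492.80 dollars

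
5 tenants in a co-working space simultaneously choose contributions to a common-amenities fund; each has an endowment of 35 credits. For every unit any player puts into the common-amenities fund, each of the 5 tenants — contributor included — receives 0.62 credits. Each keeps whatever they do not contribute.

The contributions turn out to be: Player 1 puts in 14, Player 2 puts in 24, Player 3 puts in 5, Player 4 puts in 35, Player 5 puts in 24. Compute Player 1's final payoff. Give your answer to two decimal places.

Total contributed: 14 + 24 + 5 + 35 + 24 = 102.
Each receives 0.62 × 102 = 63.24 from the common-amenities fund.
Player 1 keeps 35 − 14 = 21, so Player 1's payoff is 21 + 63.24 = 84.24.

84.24 credits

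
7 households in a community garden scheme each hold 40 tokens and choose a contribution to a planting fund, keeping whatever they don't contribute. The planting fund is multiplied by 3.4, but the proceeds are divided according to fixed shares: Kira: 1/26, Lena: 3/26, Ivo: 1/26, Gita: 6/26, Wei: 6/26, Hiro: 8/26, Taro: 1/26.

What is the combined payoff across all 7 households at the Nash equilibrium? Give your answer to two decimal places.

For player j, contributing a unit is worthwhile iff 3.4 × (j's share) ≥ 1, i.e. iff j's share is at least 0.2941.
The only share above 0.2941 is Hiro's 8/26, contributing 40; the remaining 6 contribute 0. Total contributed: 40.
The planting fund pays out 3.4 × 40 = 136.00 in total (split across the unequal shares, but the aggregate is all that matters for the group sum).
The 6 free-riders keep 40 each, adding 240. Group total = 240 + 136.00 = 376.00.

376.00 tokens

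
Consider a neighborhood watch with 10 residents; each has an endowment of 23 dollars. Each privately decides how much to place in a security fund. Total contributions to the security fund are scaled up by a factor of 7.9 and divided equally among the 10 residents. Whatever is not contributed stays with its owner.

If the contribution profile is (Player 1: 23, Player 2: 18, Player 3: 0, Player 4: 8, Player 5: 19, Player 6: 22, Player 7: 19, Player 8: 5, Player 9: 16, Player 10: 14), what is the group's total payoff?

Total contributed: 23 + 18 + 0 + 8 + 19 + 22 + 19 + 5 + 16 + 14 = 144; total kept: 10 × 23 − 144 = 86.
The security fund pays out 7.9 × 144 = 1137.60 in aggregate.
Group total = 86 + 1137.60 = 1223.60.

1223.60 dollars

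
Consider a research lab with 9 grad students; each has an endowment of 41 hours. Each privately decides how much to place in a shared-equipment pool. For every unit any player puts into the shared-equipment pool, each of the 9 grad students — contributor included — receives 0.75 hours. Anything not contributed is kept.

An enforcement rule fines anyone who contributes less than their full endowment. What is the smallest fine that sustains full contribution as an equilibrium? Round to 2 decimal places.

10.25 hours

Given the others contribute fully, the best deviation is to contribute 0 (any partial contribution still incurs the fine and gives up units whose private return 0.75 is below 1).
Deviating from 41 to 0 saves 41 hours but forfeits the deviator's share of the drop in the shared-equipment pool: 0.75 × 41 = 30.75.
So the deviation gain is 41 − 30.75 = 10.25, and the fine must be at least 10.25 hours to wipe it out.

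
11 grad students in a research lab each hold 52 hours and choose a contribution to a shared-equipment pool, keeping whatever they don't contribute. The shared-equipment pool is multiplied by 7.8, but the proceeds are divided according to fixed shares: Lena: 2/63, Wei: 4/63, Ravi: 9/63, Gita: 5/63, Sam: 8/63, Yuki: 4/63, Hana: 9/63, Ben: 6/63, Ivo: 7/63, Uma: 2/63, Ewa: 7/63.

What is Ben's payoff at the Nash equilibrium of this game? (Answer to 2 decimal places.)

129.26 hours

A player with share s gets back 7.8·s per unit contributed, so full contribution is dominant for anyone with s > 1/7.8 = 0.1282 and zero contribution is dominant for anyone below.
The shares above 0.1282 belong to Ravi and Hana, contributing 52 each; the remaining 9 contribute 0. Total contributed: 104.
Ben keeps 52 and receives 7.8 × 104 × 6/63 = 77.26 from the shared-equipment pool, for a payoff of 129.26.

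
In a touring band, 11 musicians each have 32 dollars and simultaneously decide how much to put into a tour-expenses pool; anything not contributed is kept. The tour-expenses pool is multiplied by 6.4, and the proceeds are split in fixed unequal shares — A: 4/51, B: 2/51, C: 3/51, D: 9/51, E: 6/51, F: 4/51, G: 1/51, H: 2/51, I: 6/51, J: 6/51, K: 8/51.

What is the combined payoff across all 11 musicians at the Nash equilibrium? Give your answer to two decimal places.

697.60 dollars

A player with share s gets back 6.4·s per unit contributed, so full contribution is dominant for anyone with s > 1/6.4 = 0.1563 and zero contribution is dominant for anyone below.
D and K are above the threshold, contributing 32 each; the remaining 9 contribute 0. Total contributed: 64.
The tour-expenses pool pays out 6.4 × 64 = 409.60 in total (split across the unequal shares, but the aggregate is all that matters for the group sum).
The 9 free-riders keep 32 each, adding 288. Group total = 288 + 409.60 = 697.60.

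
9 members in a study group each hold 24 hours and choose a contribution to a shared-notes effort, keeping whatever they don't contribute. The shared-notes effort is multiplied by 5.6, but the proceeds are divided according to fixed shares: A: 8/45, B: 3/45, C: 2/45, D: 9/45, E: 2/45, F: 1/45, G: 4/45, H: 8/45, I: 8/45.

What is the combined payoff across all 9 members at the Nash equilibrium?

326.40 hours

Each unit j contributes comes back to j as 5.6 × (j's share), so j prefers to contribute only if that share exceeds 1/5.6 = 0.1786; otherwise keeping the unit dominates.
D alone (share 9/45) is above the threshold, contributing 24; the remaining 8 contribute 0. Total contributed: 24.
The shared-notes effort pays out 5.6 × 24 = 134.40 in total (split across the unequal shares, but the aggregate is all that matters for the group sum).
The 8 free-riders keep 24 each, adding 192. Group total = 192 + 134.40 = 326.40.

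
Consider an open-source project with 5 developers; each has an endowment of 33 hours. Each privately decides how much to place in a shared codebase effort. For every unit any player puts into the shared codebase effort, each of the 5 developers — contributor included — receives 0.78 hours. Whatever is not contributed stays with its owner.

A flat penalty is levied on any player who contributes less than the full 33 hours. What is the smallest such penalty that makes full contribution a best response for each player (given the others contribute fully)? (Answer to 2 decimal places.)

Given the others contribute fully, the best deviation is to contribute 0 (any partial contribution still incurs the fine and gives up units whose private return 0.78 is below 1).
Deviating from 33 to 0 saves 33 hours but forfeits the deviator's share of the drop in the shared codebase effort: 0.78 × 33 = 25.74.
So the deviation gain is 33 − 25.74 = 7.26, and the fine must be at least 7.26 hours to wipe it out.

7.26 hours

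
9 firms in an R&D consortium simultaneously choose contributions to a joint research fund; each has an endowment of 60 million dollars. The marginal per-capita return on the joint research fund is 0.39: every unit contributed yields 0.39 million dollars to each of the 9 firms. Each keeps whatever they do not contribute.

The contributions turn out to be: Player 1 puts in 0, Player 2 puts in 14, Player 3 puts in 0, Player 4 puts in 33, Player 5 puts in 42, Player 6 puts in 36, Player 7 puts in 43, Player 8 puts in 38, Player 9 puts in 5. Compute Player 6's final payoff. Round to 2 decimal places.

106.29 million dollars

Total contributed: 0 + 14 + 0 + 33 + 42 + 36 + 43 + 38 + 5 = 211.
Each receives 0.39 × 211 = 82.29 from the joint research fund.
Player 6 keeps 60 − 36 = 24, so Player 6's payoff is 24 + 82.29 = 106.29.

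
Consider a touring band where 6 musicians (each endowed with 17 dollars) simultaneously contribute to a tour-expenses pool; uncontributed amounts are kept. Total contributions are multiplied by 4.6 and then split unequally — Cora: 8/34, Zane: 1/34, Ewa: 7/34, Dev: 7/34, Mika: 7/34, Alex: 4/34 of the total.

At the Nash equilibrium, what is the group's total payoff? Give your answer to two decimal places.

Each unit j contributes comes back to j as 4.6 × (j's share), so j prefers to contribute only if that share exceeds 1/4.6 = 0.2174; otherwise keeping the unit dominates.
Only Cora (8/34) clears that bar, contributing 17; the remaining 5 contribute 0. Total contributed: 17.
The tour-expenses pool pays out 4.6 × 17 = 78.20 in total (split across the unequal shares, but the aggregate is all that matters for the group sum).
The 5 free-riders keep 17 each, adding 85. Group total = 85 + 78.20 = 163.20.

163.20 dollars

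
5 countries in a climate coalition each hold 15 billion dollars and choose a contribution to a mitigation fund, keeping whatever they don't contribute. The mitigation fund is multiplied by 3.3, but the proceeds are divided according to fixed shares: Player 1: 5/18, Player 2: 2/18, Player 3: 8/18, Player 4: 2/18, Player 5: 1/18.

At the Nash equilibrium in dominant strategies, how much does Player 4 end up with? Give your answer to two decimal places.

A player with share s gets back 3.3·s per unit contributed, so full contribution is dominant for anyone with s > 1/3.3 = 0.3030 and zero contribution is dominant for anyone below.
The only share above 0.3030 is Player 3's 8/18, contributing 15; the remaining 4 contribute 0. Total contributed: 15.
Player 4 keeps 15 and receives 3.3 × 15 × 2/18 = 5.50 from the mitigation fund, for a payoff of 20.50.

20.50 billion dollars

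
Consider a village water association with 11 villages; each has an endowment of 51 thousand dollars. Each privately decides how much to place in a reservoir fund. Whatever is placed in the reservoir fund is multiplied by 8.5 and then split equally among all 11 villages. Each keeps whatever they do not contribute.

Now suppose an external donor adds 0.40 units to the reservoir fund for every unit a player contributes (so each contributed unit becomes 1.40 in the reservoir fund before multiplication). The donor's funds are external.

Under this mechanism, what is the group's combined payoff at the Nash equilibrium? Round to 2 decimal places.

With the mechanism, a contributed unit returns 8.5 × 1.40 / 11 = 1.0818 per unit of net cost to the contributor — now above 1 — so contributing fully is weakly dominant for every player.
At the Nash equilibrium everyone contributes 51. Group total payoff = 8.5 × 1.40 × 561 = 6675.90.

6675.90 thousand dollars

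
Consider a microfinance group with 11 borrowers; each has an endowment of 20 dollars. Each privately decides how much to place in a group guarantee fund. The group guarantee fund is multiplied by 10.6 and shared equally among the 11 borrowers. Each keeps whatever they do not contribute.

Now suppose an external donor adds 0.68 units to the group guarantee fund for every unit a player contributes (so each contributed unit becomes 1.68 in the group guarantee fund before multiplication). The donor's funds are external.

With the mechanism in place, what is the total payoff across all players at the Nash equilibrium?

3917.76 dollars

With the mechanism, a contributed unit returns 10.6 × 1.68 / 11 = 1.6189 per unit of net cost to the contributor — now above 1 — so contributing fully is weakly dominant for every player.
So the Nash equilibrium is full contribution by all 11; the group earns 10.6 × 1.68 × 220 = 3917.76.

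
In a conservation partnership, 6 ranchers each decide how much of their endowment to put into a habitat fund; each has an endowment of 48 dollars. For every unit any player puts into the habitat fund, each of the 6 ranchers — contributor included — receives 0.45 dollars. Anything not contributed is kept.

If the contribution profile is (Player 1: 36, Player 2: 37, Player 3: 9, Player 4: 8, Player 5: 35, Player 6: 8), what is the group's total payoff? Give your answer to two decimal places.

Total contributed: 36 + 37 + 9 + 8 + 35 + 8 = 133; total kept: 6 × 48 − 133 = 155.
The habitat fund pays out 0.45 × 6 × 133 = 359.10 in aggregate.
Group total = 155 + 359.10 = 514.10.

514.10 dollars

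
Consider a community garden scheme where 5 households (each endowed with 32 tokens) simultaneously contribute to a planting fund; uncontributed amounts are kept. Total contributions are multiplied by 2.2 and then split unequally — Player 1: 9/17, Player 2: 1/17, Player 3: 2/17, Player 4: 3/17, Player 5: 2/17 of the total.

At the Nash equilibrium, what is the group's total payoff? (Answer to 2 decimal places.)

198.40 tokens

A player with share s gets back 2.2·s per unit contributed, so full contribution is dominant for anyone with s > 1/2.2 = 0.4545 and zero contribution is dominant for anyone below.
The only share above 0.4545 is Player 1's 9/17, contributing 32; the remaining 4 contribute 0. Total contributed: 32.
The planting fund pays out 2.2 × 32 = 70.40 in total (split across the unequal shares, but the aggregate is all that matters for the group sum).
The 4 free-riders keep 32 each, adding 128. Group total = 128 + 70.40 = 198.40.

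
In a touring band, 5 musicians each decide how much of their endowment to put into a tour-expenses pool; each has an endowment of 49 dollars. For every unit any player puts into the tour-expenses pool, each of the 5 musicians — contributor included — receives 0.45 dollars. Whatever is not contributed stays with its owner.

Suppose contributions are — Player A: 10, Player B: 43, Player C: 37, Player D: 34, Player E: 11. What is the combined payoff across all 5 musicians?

413.75 dollars

Total contributed: 10 + 43 + 37 + 34 + 11 = 135; total kept: 5 × 49 − 135 = 110.
The tour-expenses pool pays out 0.45 × 5 × 135 = 303.75 in aggregate.
Group total = 110 + 303.75 = 413.75.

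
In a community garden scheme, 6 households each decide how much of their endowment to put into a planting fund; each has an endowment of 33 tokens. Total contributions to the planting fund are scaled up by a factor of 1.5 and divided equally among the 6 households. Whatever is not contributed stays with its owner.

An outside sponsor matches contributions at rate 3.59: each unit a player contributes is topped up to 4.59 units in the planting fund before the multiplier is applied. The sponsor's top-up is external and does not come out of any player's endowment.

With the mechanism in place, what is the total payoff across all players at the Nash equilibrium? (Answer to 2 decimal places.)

Under the mechanism each unit contributed yields 1.5 × 4.59 / 6 = 1.1475 back to its contributor per unit of net cost, which exceeds 1, making full contribution the dominant choice for everyone.
So the Nash equilibrium is full contribution by all 6; the group earns 1.5 × 4.59 × 198 = 1363.23.

1363.23 tokens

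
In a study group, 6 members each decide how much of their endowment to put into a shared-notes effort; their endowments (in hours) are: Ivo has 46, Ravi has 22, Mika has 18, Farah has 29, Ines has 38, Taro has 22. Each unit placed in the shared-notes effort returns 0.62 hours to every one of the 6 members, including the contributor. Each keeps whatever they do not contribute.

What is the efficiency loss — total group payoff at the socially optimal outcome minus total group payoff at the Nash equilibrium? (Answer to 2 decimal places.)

476.00 hours

The private return per contributed unit is 0.62 < 1 for everyone, so the Nash equilibrium is zero contribution and the group total is Σ E_j = 46 + 22 + 18 + 29 + 38 + 22 = 175.
Each contributed unit returns 3.720 to the group, so the social optimum is full contribution by everyone: group total = 3.720 × 175 = 651.00.
Efficiency loss = (3.720 − 1) × 175 = 476.00.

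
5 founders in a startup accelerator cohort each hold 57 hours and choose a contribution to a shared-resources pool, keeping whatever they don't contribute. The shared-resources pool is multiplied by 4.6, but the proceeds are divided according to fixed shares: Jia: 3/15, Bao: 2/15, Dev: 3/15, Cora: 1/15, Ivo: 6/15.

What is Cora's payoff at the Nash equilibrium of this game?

A player with share s gets back 4.6·s per unit contributed, so full contribution is dominant for anyone with s > 1/4.6 = 0.2174 and zero contribution is dominant for anyone below.
Only Ivo (6/15) clears that bar, contributing 57; the remaining 4 contribute 0. Total contributed: 57.
Cora keeps 57 and receives 4.6 × 57 × 1/15 = 17.48 from the shared-resources pool, for a payoff of 74.48.

74.48 hours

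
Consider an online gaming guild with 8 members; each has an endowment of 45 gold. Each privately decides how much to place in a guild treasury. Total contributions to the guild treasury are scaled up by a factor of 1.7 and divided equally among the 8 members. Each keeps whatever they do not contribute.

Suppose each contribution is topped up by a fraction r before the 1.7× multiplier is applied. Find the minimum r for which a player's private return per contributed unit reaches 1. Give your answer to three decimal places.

3.706

With matching at rate r, one contributed unit becomes (1 + r) in the guild treasury and returns 1.7 × (1 + r) / 8 to the contributor.
Setting this equal to 1: 1 + r = 8/1.7 = 4.7059.
So the minimum matching rate is r = 4.7059 − 1 = 3.706.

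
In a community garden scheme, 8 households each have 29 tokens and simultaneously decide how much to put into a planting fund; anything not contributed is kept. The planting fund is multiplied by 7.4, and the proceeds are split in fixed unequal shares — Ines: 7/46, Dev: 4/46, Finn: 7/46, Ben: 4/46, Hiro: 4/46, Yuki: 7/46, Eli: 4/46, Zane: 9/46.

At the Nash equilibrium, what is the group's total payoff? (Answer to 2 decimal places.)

For player j, contributing a unit is worthwhile iff 7.4 × (j's share) ≥ 1, i.e. iff j's share is at least 0.1351.
The shares above 0.1351 belong to Ines, Finn, Yuki and Zane, contributing 29 each; the remaining 4 contribute 0. Total contributed: 116.
The planting fund pays out 7.4 × 116 = 858.40 in total (split across the unequal shares, but the aggregate is all that matters for the group sum).
The 4 free-riders keep 29 each, adding 116. Group total = 116 + 858.40 = 974.40.

974.40 tokens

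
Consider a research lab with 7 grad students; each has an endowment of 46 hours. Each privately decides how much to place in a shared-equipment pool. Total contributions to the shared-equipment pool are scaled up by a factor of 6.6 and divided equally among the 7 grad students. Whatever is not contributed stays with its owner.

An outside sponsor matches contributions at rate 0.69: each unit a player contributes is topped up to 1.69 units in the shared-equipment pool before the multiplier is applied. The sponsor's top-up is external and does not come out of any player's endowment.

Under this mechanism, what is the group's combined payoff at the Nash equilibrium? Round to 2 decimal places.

Under the mechanism each unit contributed yields 6.6 × 1.69 / 7 = 1.5934 back to its contributor per unit of net cost, which exceeds 1, making full contribution the dominant choice for everyone.
So the Nash equilibrium is full contribution by all 7; the group earns 6.6 × 1.69 × 322 = 3591.59.

3591.59 hours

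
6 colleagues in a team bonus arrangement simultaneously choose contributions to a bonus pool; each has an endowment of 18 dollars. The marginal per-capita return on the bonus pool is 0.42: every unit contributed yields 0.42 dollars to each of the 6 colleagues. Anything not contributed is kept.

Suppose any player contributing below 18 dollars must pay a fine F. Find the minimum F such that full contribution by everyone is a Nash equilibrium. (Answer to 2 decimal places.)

Given the others contribute fully, the best deviation is to contribute 0 (any partial contribution still incurs the fine and gives up units whose private return 0.42 is below 1).
Deviating from 18 to 0 saves 18 dollars but forfeits the deviator's share of the drop in the bonus pool: 0.42 × 18 = 7.56.
So the deviation gain is 18 − 7.56 = 10.44, and the fine must be at least 10.44 dollars to wipe it out.

10.44 dollars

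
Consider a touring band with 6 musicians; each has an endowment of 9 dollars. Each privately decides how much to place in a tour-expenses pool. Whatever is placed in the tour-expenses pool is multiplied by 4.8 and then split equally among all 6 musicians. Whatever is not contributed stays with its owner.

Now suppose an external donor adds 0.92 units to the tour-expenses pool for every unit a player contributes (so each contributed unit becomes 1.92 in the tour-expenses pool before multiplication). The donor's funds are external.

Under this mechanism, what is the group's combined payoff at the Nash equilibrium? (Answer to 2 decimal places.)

497.66 dollars

The effective private return per unit is now 4.8 × 1.92 / 6 = 1.5360 > 1, so every player's dominant strategy flips to full contribution.
So the Nash equilibrium is full contribution by all 6; the group earns 4.8 × 1.92 × 54 = 497.66.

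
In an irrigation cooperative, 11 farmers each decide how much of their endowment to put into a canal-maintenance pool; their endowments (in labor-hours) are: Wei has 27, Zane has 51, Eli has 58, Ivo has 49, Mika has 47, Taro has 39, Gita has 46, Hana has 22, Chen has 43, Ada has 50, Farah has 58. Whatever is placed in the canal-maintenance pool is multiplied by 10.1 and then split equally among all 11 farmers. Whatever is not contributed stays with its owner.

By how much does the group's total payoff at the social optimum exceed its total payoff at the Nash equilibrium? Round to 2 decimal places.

4459.00 labor-hours

The private return per contributed unit is 10.1/11 = 0.9182 < 1 for every player regardless of endowment, so the Nash equilibrium is zero contribution and the group total is Σ E_j = 27 + 51 + 58 + 49 + 47 + 39 + 46 + 22 + 43 + 50 + 58 = 490.
Each contributed unit returns 10.100 to the group, so the social optimum is full contribution by everyone: group total = 10.100 × 490 = 4949.00.
Efficiency loss = (10.100 − 1) × 490 = 4459.00.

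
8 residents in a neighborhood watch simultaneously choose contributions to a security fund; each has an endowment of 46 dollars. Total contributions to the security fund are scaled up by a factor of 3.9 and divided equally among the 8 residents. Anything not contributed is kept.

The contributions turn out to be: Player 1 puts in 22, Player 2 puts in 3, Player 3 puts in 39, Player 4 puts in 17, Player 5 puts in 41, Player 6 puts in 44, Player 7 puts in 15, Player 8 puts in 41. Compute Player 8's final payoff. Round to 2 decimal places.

113.23 dollars

Total contributed: 22 + 3 + 39 + 17 + 41 + 44 + 15 + 41 = 222.
Each receives 3.9 × 222 / 8 = 108.23 from the security fund.
Player 8 keeps 46 − 41 = 5, so Player 8's payoff is 5 + 108.23 = 113.23.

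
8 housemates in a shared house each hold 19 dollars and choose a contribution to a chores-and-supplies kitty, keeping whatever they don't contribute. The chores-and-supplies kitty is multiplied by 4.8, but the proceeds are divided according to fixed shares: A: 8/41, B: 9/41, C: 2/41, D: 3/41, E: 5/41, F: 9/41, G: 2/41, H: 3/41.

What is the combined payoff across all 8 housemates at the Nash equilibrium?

Player j's private return per contributed unit is 4.8 × (j's share). Contributing is weakly dominant for j when that share is at least 1/4.8 = 0.2083, and contributing 0 is dominant otherwise.
B and F are above the threshold, contributing 19 each; the remaining 6 contribute 0. Total contributed: 38.
The chores-and-supplies kitty pays out 4.8 × 38 = 182.40 in total (split across the unequal shares, but the aggregate is all that matters for the group sum).
The 6 free-riders keep 19 each, adding 114. Group total = 114 + 182.40 = 296.40.

296.40 dollars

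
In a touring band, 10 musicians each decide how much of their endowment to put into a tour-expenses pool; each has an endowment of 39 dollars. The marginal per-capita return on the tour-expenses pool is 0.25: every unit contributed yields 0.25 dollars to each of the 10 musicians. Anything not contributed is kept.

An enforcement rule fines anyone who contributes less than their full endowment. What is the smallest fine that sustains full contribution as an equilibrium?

29.25 dollars

Given the others contribute fully, the best deviation is to contribute 0 (any partial contribution still incurs the fine and gives up units whose private return 0.25 is below 1).
Deviating from 39 to 0 saves 39 dollars but forfeits the deviator's share of the drop in the tour-expenses pool: 0.25 × 39 = 9.75.
So the deviation gain is 39 − 9.75 = 29.25, and the fine must be at least 29.25 dollars to wipe it out.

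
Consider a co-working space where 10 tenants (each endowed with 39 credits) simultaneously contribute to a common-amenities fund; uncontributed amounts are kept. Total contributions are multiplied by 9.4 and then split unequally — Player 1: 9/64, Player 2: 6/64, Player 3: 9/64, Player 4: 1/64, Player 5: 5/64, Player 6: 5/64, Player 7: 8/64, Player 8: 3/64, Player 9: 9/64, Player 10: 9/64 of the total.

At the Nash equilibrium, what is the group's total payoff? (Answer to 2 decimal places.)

A player with share s gets back 9.4·s per unit contributed, so full contribution is dominant for anyone with s > 1/9.4 = 0.1064 and zero contribution is dominant for anyone below.
Player 1, Player 3, Player 7, Player 9 and Player 10 are above the threshold, contributing 39 each; the remaining 5 contribute 0. Total contributed: 195.
The common-amenities fund pays out 9.4 × 195 = 1833.00 in total (split across the unequal shares, but the aggregate is all that matters for the group sum).
The 5 free-riders keep 39 each, adding 195. Group total = 195 + 1833.00 = 2028.00.

2028.00 credits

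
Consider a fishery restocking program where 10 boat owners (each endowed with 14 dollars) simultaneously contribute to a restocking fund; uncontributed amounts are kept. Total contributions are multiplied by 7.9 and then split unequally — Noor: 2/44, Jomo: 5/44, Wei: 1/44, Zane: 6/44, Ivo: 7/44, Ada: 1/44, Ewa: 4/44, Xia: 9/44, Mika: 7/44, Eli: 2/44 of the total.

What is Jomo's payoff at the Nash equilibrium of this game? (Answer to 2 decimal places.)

64.27 dollars

For player j, contributing a unit is worthwhile iff 7.9 × (j's share) ≥ 1, i.e. iff j's share is at least 0.1266.
The shares above 0.1266 belong to Zane, Ivo, Xia and Mika, contributing 14 each; the remaining 6 contribute 0. Total contributed: 56.
Jomo keeps 14 and receives 7.9 × 56 × 5/44 = 50.27 from the restocking fund, for a payoff of 64.27.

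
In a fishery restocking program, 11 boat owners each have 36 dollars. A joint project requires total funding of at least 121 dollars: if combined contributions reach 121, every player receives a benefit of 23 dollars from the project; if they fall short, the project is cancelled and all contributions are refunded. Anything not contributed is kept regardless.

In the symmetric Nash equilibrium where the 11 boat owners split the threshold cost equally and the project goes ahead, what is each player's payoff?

Equal share of the threshold: 121/11 = 11.
At this profile no one gains by cutting their contribution: any cut drops the total below 121, the project is cancelled, contributions are refunded, and the deviator ends with 36, which is less than 36 − 11 + 23 = 48. Contributing more than 11 just wastes the excess. So contributing exactly 11 is a best response.
Each player's payoff: 36 − 11 + 23 = 48.

48 dollars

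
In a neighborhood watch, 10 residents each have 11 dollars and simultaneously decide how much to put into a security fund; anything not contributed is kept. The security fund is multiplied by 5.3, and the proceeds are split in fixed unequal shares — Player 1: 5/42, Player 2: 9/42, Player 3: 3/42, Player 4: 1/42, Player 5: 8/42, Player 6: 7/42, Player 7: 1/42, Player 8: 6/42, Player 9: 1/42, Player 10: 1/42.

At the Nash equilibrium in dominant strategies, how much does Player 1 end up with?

Player j's private return per contributed unit is 5.3 × (j's share). Contributing is weakly dominant for j when that share is at least 1/5.3 = 0.1887, and contributing 0 is dominant otherwise.
Player 2 and Player 5 are above the threshold, contributing 11 each; the remaining 8 contribute 0. Total contributed: 22.
Player 1 keeps 11 and receives 5.3 × 22 × 5/42 = 13.88 from the security fund, for a payoff of 24.88.

24.88 dollars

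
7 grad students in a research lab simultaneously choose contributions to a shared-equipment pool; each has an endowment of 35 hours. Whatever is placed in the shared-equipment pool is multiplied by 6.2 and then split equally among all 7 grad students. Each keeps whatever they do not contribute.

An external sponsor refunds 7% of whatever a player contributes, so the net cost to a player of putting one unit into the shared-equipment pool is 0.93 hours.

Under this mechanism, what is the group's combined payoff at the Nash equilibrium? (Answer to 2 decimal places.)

Even with the mechanism, each unit contributed returns only (6.2/7) / 0.93 = 0.9524 per unit of net cost, so contributing nothing is still dominant.
Everyone keeps their endowment and the group total is 7 × 35 = 245.

245.00 hours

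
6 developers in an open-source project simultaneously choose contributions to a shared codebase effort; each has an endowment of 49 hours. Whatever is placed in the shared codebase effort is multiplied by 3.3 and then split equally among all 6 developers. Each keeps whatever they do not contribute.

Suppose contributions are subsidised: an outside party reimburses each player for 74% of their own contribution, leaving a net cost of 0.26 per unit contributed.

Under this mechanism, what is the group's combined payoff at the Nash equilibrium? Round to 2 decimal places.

1187.76 hours

With the mechanism, a contributed unit returns (3.3/6) / 0.26 = 2.1154 per unit of net cost to the contributor — now above 1 — so contributing fully is weakly dominant for every player.
So the Nash equilibrium is full contribution by all 6; the group earns 6 × (49 × 0.74 + 3.3 × 49) = 1187.76.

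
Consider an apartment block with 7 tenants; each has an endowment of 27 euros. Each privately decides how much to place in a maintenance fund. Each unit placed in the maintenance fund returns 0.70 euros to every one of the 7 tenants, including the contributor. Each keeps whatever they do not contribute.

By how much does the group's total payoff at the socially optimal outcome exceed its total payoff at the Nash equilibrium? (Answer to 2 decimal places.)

The private return per contributed unit is 0.70 < 1, so contributing 0 is dominant for every player. At the Nash equilibrium everyone keeps their 27, and the group total is 7 × 27 = 189.
Each contributed unit returns 4.900 to the group as a whole (0.70 to each of 7 players), which exceeds 1, so the social optimum is full contribution: group total = 4.900 × 189 = 926.10.
Efficiency loss = 926.10 − 189 = 737.10.

737.10 euros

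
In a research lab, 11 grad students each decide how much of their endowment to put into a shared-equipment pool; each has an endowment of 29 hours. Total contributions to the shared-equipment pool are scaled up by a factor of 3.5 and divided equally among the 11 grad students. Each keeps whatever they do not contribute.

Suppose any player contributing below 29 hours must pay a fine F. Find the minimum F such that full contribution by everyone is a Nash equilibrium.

Given the others contribute fully, the best deviation is to contribute 0 (any partial contribution still incurs the fine and gives up units whose private return 0.3182 is below 1).
Deviating from 29 to 0 saves 29 hours but forfeits the deviator's share of the drop in the shared-equipment pool: 3.5/11 × 29 = 9.23.
So the deviation gain is 29 − 9.23 = 19.77, and the fine must be at least 19.77 hours to wipe it out.

19.77 hours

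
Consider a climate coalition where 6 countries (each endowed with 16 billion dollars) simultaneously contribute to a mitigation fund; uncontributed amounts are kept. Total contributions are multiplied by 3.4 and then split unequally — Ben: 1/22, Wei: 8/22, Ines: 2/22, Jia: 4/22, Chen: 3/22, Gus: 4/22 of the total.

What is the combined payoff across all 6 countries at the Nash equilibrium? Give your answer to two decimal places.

134.40 billion dollars

Player j's private return per contributed unit is 3.4 × (j's share). Contributing is weakly dominant for j when that share is at least 1/3.4 = 0.2941, and contributing 0 is dominant otherwise.
The only share above 0.2941 is Wei's 8/22, contributing 16; the remaining 5 contribute 0. Total contributed: 16.
The mitigation fund pays out 3.4 × 16 = 54.40 in total (split across the unequal shares, but the aggregate is all that matters for the group sum).
The 5 free-riders keep 16 each, adding 80. Group total = 80 + 54.40 = 134.40.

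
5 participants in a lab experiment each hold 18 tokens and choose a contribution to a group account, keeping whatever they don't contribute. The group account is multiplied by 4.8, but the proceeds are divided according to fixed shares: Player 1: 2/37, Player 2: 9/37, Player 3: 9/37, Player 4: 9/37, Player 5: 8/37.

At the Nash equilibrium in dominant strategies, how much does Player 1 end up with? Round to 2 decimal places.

Each unit j contributes comes back to j as 4.8 × (j's share), so j prefers to contribute only if that share exceeds 1/4.8 = 0.2083; otherwise keeping the unit dominates.
Player 2, Player 3, Player 4 and Player 5 are above the threshold, contributing 18 each; the remaining 1 contribute 0. Total contributed: 72.
Player 1 keeps 18 and receives 4.8 × 72 × 2/37 = 18.68 from the group account, for a payoff of 36.68.

36.68 tokens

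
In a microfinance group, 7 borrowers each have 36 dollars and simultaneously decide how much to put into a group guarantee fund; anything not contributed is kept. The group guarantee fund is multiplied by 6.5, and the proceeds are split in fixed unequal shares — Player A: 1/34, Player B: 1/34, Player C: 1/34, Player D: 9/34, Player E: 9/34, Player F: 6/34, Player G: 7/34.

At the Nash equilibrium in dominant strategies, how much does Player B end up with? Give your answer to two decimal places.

Each unit j contributes comes back to j as 6.5 × (j's share), so j prefers to contribute only if that share exceeds 1/6.5 = 0.1538; otherwise keeping the unit dominates.
Player D, Player E, Player F and Player G are above the threshold, contributing 36 each; the remaining 3 contribute 0. Total contributed: 144.
Player B keeps 36 and receives 6.5 × 144 × 1/34 = 27.53 from the group guarantee fund, for a payoff of 63.53.

63.53 dollars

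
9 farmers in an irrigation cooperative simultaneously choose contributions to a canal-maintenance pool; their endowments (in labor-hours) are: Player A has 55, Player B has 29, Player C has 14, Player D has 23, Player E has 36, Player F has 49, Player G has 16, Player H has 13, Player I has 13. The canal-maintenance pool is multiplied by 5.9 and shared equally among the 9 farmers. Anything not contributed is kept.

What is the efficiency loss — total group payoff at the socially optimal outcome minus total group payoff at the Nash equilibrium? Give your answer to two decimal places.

1215.20 labor-hours

The private return per contributed unit is 5.9/9 = 0.6556 < 1 for every player regardless of endowment, so the Nash equilibrium is zero contribution and the group total is Σ E_j = 55 + 29 + 14 + 23 + 36 + 49 + 16 + 13 + 13 = 248.
Each contributed unit returns 5.900 to the group, so the social optimum is full contribution by everyone: group total = 5.900 × 248 = 1463.20.
Efficiency loss = (5.900 − 1) × 248 = 1215.20.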